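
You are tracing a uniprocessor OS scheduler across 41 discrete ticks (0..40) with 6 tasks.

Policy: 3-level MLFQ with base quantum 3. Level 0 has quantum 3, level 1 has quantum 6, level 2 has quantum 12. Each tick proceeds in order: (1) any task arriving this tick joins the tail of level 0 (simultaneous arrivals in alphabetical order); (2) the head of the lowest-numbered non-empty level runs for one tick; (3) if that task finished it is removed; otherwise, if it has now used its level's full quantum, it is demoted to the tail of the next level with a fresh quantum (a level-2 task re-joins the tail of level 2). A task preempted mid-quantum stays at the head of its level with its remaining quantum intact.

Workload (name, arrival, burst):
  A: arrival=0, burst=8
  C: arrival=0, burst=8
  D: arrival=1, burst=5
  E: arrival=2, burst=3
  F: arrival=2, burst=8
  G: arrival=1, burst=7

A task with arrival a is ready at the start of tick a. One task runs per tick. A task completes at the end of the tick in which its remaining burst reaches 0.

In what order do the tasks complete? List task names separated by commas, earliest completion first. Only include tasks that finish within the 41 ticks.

completion order = E, A, C, D, G, F

t=0: L0/L1/L2 = AC/-/- → run A
t=1: L0/L1/L2 = ACDG/-/- → run A
t=2: L0/L1/L2 = ACDGEF/-/- → run A
t=3: L0/L1/L2 = CDGEF/A/- → run C
t=4: L0/L1/L2 = CDGEF/A/- → run C
t=5: L0/L1/L2 = CDGEF/A/- → run C
t=6: L0/L1/L2 = DGEF/AC/- → run D
t=7: L0/L1/L2 = DGEF/AC/- → run D
t=8: L0/L1/L2 = DGEF/AC/- → run D
t=9: L0/L1/L2 = GEF/ACD/- → run G
t=10: L0/L1/L2 = GEF/ACD/- → run G
t=11: L0/L1/L2 = GEF/ACD/- → run G
t=12: L0/L1/L2 = EF/ACDG/- → run E
t=13: L0/L1/L2 = EF/ACDG/- → run E
t=14: L0/L1/L2 = EF/ACDG/- → run E
t=15: L0/L1/L2 = F/ACDG/- → run F
t=16: L0/L1/L2 = F/ACDG/- → run F
t=17: L0/L1/L2 = F/ACDG/- → run F
t=18: L0/L1/L2 = -/ACDGF/- → run A
t=19: L0/L1/L2 = -/ACDGF/- → run A
t=20: L0/L1/L2 = -/ACDGF/- → run A
t=21: L0/L1/L2 = -/ACDGF/- → run A
t=22: L0/L1/L2 = -/ACDGF/- → run A
t=23: L0/L1/L2 = -/CDGF/- → run C
t=24: L0/L1/L2 = -/CDGF/- → run C
t=25: L0/L1/L2 = -/CDGF/- → run C
t=26: L0/L1/L2 = -/CDGF/- → run C
t=27: L0/L1/L2 = -/CDGF/- → run C
t=28: L0/L1/L2 = -/DGF/- → run D
t=29: L0/L1/L2 = -/DGF/- → run D
t=30: L0/L1/L2 = -/GF/- → run G
t=31: L0/L1/L2 = -/GF/- → run G
t=32: L0/L1/L2 = -/GF/- → run G
t=33: L0/L1/L2 = -/GF/- → run G
t=34: L0/L1/L2 = -/F/- → run F
t=35: L0/L1/L2 = -/F/- → run F
t=36: L0/L1/L2 = -/F/- → run F
t=37: L0/L1/L2 = -/F/- → run F
t=38: L0/L1/L2 = -/F/- → run F
t=39: (idle)
t=40: (idle)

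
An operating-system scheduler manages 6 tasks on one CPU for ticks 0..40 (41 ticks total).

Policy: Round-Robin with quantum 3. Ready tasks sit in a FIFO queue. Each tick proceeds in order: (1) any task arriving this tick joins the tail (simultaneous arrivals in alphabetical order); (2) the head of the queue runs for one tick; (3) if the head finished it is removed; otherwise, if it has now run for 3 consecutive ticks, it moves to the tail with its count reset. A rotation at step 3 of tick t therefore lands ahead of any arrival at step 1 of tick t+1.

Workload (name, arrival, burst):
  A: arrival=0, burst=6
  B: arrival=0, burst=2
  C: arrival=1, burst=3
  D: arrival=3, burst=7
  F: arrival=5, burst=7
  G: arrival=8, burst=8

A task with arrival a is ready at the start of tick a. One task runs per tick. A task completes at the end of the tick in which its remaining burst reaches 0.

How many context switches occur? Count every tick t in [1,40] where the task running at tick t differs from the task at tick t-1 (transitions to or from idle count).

context switches = 13

t=0: queue=[A,B] q_used=0 → run A
t=1: queue=[A,B,C] q_used=1 → run A
t=2: queue=[A,B,C] q_used=2 → run A
t=3: queue=[B,C,A,D] q_used=0 → run B
t=4: queue=[B,C,A,D] q_used=1 → run B
t=5: queue=[C,A,D,F] q_used=0 → run C
t=6: queue=[C,A,D,F] q_used=1 → run C
t=7: queue=[C,A,D,F] q_used=2 → run C
t=8: queue=[A,D,F,G] q_used=0 → run A
t=9: queue=[A,D,F,G] q_used=1 → run A
t=10: queue=[A,D,F,G] q_used=2 → run A
t=11: queue=[D,F,G] q_used=0 → run D
t=12: queue=[D,F,G] q_used=1 → run D
t=13: queue=[D,F,G] q_used=2 → run D
t=14: queue=[F,G,D] q_used=0 → run F
t=15: queue=[F,G,D] q_used=1 → run F
t=16: queue=[F,G,D] q_used=2 → run F
t=17: queue=[G,D,F] q_used=0 → run G
t=18: queue=[G,D,F] q_used=1 → run G
t=19: queue=[G,D,F] q_used=2 → run G
t=20: queue=[D,F,G] q_used=0 → run D
t=21: queue=[D,F,G] q_used=1 → run D
t=22: queue=[D,F,G] q_used=2 → run D
t=23: queue=[F,G,D] q_used=0 → run F
t=24: queue=[F,G,D] q_used=1 → run F
t=25: queue=[F,G,D] q_used=2 → run F
t=26: queue=[G,D,F] q_used=0 → run G
t=27: queue=[G,D,F] q_used=1 → run G
t=28: queue=[G,D,F] q_used=2 → run G
t=29: queue=[D,F,G] q_used=0 → run D
t=30: queue=[F,G] q_used=0 → run F
t=31: queue=[G] q_used=0 → run G
t=32: queue=[G] q_used=1 → run G
t=33: (idle)
t=34: (idle)
t=35: (idle)
t=36: (idle)
t=37: (idle)
t=38: (idle)
t=39: (idle)
t=40: (idle)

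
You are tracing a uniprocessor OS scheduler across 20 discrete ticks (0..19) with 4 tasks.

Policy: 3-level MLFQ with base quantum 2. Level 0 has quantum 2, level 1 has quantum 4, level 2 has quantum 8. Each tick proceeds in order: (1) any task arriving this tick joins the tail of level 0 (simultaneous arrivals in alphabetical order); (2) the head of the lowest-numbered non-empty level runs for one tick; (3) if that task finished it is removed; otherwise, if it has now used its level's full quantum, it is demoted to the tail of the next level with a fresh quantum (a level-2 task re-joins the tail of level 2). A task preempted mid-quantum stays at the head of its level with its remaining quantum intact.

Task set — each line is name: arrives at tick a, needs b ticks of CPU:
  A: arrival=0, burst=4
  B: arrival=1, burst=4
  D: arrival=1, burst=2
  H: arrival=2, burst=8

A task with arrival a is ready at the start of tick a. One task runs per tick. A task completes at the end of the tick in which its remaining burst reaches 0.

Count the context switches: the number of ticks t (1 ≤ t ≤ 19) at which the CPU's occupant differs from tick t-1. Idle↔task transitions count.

t=0: L0/L1/L2 = A/-/- → run A
t=1: L0/L1/L2 = ABD/-/- → run A
t=2: L0/L1/L2 = BDH/A/- → run B
t=3: L0/L1/L2 = BDH/A/- → run B
t=4: L0/L1/L2 = DH/AB/- → run D
t=5: L0/L1/L2 = DH/AB/- → run D
t=6: L0/L1/L2 = H/AB/- → run H
t=7: L0/L1/L2 = H/AB/- → run H
t=8: L0/L1/L2 = -/ABH/- → run A
t=9: L0/L1/L2 = -/ABH/- → run A
t=10: L0/L1/L2 = -/BH/- → run B
t=11: L0/L1/L2 = -/BH/- → run B
t=12: L0/L1/L2 = -/H/- → run H
t=13: L0/L1/L2 = -/H/- → run H
t=14: L0/L1/L2 = -/H/- → run H
t=15: L0/L1/L2 = -/H/- → run H
t=16: L0/L1/L2 = -/-/H → run H
t=17: L0/L1/L2 = -/-/H → run H
t=18: (idle)
t=19: (idle)

context switches = 7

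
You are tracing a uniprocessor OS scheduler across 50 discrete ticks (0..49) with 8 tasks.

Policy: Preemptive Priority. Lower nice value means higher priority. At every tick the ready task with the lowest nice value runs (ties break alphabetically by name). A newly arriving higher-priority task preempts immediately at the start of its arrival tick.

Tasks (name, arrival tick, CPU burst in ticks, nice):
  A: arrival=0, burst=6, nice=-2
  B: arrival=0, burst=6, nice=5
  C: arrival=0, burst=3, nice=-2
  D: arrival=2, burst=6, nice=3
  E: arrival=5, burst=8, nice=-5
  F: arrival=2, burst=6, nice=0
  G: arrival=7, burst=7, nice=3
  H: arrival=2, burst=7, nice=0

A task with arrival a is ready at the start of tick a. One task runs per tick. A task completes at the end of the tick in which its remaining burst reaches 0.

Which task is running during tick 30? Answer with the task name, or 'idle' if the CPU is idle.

t=0: ready={A,B,C} → run A
t=1: ready={A,B,C} → run A
t=2: ready={A,B,C,D,F,H} → run A
t=3: ready={A,B,C,D,F,H} → run A
t=4: ready={A,B,C,D,F,H} → run A
t=5: ready={A,B,C,D,E,F,H} → run E
t=6: ready={A,B,C,D,E,F,H} → run E
t=7: ready={A,B,C,D,E,F,G,H} → run E
t=8: ready={A,B,C,D,E,F,G,H} → run E
t=9: ready={A,B,C,D,E,F,G,H} → run E
t=10: ready={A,B,C,D,E,F,G,H} → run E
t=11: ready={A,B,C,D,E,F,G,H} → run E
t=12: ready={A,B,C,D,E,F,G,H} → run E
t=13: ready={A,B,C,D,F,G,H} → run A
t=14: ready={B,C,D,F,G,H} → run C
t=15: ready={B,C,D,F,G,H} → run C
t=16: ready={B,C,D,F,G,H} → run C
t=17: ready={B,D,F,G,H} → run F
t=18: ready={B,D,F,G,H} → run F
t=19: ready={B,D,F,G,H} → run F
t=20: ready={B,D,F,G,H} → run F
t=21: ready={B,D,F,G,H} → run F
t=22: ready={B,D,F,G,H} → run F
t=23: ready={B,D,G,H} → run H
t=24: ready={B,D,G,H} → run H
t=25: ready={B,D,G,H} → run H
t=26: ready={B,D,G,H} → run H
t=27: ready={B,D,G,H} → run H
t=28: ready={B,D,G,H} → run H
t=29: ready={B,D,G,H} → run H
t=30: ready={B,D,G} → run D
t=31: ready={B,D,G} → run D
t=32: ready={B,D,G} → run D
t=33: ready={B,D,G} → run D
t=34: ready={B,D,G} → run D
t=35: ready={B,D,G} → run D
t=36: ready={B,G} → run G
t=37: ready={B,G} → run G
t=38: ready={B,G} → run G
t=39: ready={B,G} → run G
t=40: ready={B,G} → run G
t=41: ready={B,G} → run G
t=42: ready={B,G} → run G
t=43: ready={B} → run B
t=44: ready={B} → run B
t=45: ready={B} → run B
t=46: ready={B} → run B
t=47: ready={B} → run B
t=48: ready={B} → run B
t=49: (idle)

running at tick 30 = D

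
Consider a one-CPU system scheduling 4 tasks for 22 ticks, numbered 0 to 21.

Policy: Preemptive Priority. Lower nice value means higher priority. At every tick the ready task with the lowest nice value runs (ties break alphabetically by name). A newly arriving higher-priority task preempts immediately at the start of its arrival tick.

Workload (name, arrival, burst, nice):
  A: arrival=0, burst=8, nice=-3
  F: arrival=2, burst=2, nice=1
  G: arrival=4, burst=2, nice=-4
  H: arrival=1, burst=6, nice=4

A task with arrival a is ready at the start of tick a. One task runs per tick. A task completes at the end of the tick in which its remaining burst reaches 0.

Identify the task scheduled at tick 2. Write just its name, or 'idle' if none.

running at tick 2 = A

t=0: ready={A} → run A
t=1: ready={A,H} → run A
t=2: ready={A,F,H} → run A
t=3: ready={A,F,H} → run A
t=4: ready={A,F,G,H} → run G
t=5: ready={A,F,G,H} → run G
t=6: ready={A,F,H} → run A
t=7: ready={A,F,H} → run A
t=8: ready={A,F,H} → run A
t=9: ready={A,F,H} → run A
t=10: ready={F,H} → run F
t=11: ready={F,H} → run F
t=12: ready={H} → run H
t=13: ready={H} → run H
t=14: ready={H} → run H
t=15: ready={H} → run H
t=16: ready={H} → run H
t=17: ready={H} → run H
t=18: (idle)
t=19: (idle)
t=20: (idle)
t=21: (idle)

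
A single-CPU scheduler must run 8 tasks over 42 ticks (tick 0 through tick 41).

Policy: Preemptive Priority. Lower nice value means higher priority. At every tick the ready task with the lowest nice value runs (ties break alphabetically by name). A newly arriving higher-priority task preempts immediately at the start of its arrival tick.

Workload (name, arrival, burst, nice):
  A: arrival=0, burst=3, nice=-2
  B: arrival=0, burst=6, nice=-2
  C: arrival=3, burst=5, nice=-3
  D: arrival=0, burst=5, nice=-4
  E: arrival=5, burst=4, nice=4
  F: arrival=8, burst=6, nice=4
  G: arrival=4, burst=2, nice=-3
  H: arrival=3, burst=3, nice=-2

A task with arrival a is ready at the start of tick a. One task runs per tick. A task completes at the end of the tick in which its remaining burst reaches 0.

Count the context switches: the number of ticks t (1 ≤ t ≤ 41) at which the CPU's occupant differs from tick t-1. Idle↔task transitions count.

context switches = 8

t=0: ready={A,B,D} → run D
t=1: ready={A,B,D} → run D
t=2: ready={A,B,D} → run D
t=3: ready={A,B,C,D,H} → run D
t=4: ready={A,B,C,D,G,H} → run D
t=5: ready={A,B,C,E,G,H} → run C
t=6: ready={A,B,C,E,G,H} → run C
t=7: ready={A,B,C,E,G,H} → run C
t=8: ready={A,B,C,E,F,G,H} → run C
t=9: ready={A,B,C,E,F,G,H} → run C
t=10: ready={A,B,E,F,G,H} → run G
t=11: ready={A,B,E,F,G,H} → run G
t=12: ready={A,B,E,F,H} → run A
t=13: ready={A,B,E,F,H} → run A
t=14: ready={A,B,E,F,H} → run A
t=15: ready={B,E,F,H} → run B
t=16: ready={B,E,F,H} → run B
t=17: ready={B,E,F,H} → run B
t=18: ready={B,E,F,H} → run B
t=19: ready={B,E,F,H} → run B
t=20: ready={B,E,F,H} → run B
t=21: ready={E,F,H} → run H
t=22: ready={E,F,H} → run H
t=23: ready={E,F,H} → run H
t=24: ready={E,F} → run E
t=25: ready={E,F} → run E
t=26: ready={E,F} → run E
t=27: ready={E,F} → run E
t=28: ready={F} → run F
t=29: ready={F} → run F
t=30: ready={F} → run F
t=31: ready={F} → run F
t=32: ready={F} → run F
t=33: ready={F} → run F
t=34: (idle)
t=35: (idle)
t=36: (idle)
t=37: (idle)
t=38: (idle)
t=39: (idle)
t=40: (idle)
t=41: (idle)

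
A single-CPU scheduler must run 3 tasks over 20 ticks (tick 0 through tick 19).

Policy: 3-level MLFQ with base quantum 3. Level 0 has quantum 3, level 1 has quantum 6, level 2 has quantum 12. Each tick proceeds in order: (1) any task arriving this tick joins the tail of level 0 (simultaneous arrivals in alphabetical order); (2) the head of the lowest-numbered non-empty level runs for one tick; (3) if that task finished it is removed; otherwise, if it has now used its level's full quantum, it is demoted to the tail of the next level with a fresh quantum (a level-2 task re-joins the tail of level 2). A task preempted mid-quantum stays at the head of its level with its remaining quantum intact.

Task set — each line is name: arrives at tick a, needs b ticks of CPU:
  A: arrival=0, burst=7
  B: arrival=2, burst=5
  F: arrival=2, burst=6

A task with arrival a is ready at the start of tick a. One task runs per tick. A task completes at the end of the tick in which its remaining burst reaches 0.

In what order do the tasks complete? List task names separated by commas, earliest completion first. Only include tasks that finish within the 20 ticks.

t=0: L0/L1/L2 = A/-/- → run A
t=1: L0/L1/L2 = A/-/- → run A
t=2: L0/L1/L2 = ABF/-/- → run A
t=3: L0/L1/L2 = BF/A/- → run B
t=4: L0/L1/L2 = BF/A/- → run B
t=5: L0/L1/L2 = BF/A/- → run B
t=6: L0/L1/L2 = F/AB/- → run F
t=7: L0/L1/L2 = F/AB/- → run F
t=8: L0/L1/L2 = F/AB/- → run F
t=9: L0/L1/L2 = -/ABF/- → run A
t=10: L0/L1/L2 = -/ABF/- → run A
t=11: L0/L1/L2 = -/ABF/- → run A
t=12: L0/L1/L2 = -/ABF/- → run A
t=13: L0/L1/L2 = -/BF/- → run B
t=14: L0/L1/L2 = -/BF/- → run B
t=15: L0/L1/L2 = -/F/- → run F
t=16: L0/L1/L2 = -/F/- → run F
t=17: L0/L1/L2 = -/F/- → run F
t=18: (idle)
t=19: (idle)

completion order = A, B, F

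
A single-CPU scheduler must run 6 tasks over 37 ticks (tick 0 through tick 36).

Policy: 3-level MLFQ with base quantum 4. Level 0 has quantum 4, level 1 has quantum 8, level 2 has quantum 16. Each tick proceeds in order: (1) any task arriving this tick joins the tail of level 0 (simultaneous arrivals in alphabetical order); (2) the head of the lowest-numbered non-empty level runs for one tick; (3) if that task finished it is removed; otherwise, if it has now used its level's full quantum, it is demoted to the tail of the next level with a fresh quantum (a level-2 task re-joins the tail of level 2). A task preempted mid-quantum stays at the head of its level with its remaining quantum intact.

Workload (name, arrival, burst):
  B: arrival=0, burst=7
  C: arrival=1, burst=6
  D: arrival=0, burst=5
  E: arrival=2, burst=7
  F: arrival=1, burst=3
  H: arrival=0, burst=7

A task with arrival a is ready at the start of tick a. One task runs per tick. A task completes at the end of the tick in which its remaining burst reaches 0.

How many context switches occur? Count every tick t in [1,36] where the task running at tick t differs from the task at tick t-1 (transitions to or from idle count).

t=0: L0/L1/L2 = BDH/-/- → run B
t=1: L0/L1/L2 = BDHCF/-/- → run B
t=2: L0/L1/L2 = BDHCFE/-/- → run B
t=3: L0/L1/L2 = BDHCFE/-/- → run B
t=4: L0/L1/L2 = DHCFE/B/- → run D
t=5: L0/L1/L2 = DHCFE/B/- → run D
t=6: L0/L1/L2 = DHCFE/B/- → run D
t=7: L0/L1/L2 = DHCFE/B/- → run D
t=8: L0/L1/L2 = HCFE/BD/- → run H
t=9: L0/L1/L2 = HCFE/BD/- → run H
t=10: L0/L1/L2 = HCFE/BD/- → run H
t=11: L0/L1/L2 = HCFE/BD/- → run H
t=12: L0/L1/L2 = CFE/BDH/- → run C
t=13: L0/L1/L2 = CFE/BDH/- → run C
t=14: L0/L1/L2 = CFE/BDH/- → run C
t=15: L0/L1/L2 = CFE/BDH/- → run C
t=16: L0/L1/L2 = FE/BDHC/- → run F
t=17: L0/L1/L2 = FE/BDHC/- → run F
t=18: L0/L1/L2 = FE/BDHC/- → run F
t=19: L0/L1/L2 = E/BDHC/- → run E
t=20: L0/L1/L2 = E/BDHC/- → run E
t=21: L0/L1/L2 = E/BDHC/- → run E
t=22: L0/L1/L2 = E/BDHC/- → run E
t=23: L0/L1/L2 = -/BDHCE/- → run B
t=24: L0/L1/L2 = -/BDHCE/- → run B
t=25: L0/L1/L2 = -/BDHCE/- → run B
t=26: L0/L1/L2 = -/DHCE/- → run D
t=27: L0/L1/L2 = -/HCE/- → run H
t=28: L0/L1/L2 = -/HCE/- → run H
t=29: L0/L1/L2 = -/HCE/- → run H
t=30: L0/L1/L2 = -/CE/- → run C
t=31: L0/L1/L2 = -/CE/- → run C
t=32: L0/L1/L2 = -/E/- → run E
t=33: L0/L1/L2 = -/E/- → run E
t=34: L0/L1/L2 = -/E/- → run E
t=35: (idle)
t=36: (idle)

context switches = 11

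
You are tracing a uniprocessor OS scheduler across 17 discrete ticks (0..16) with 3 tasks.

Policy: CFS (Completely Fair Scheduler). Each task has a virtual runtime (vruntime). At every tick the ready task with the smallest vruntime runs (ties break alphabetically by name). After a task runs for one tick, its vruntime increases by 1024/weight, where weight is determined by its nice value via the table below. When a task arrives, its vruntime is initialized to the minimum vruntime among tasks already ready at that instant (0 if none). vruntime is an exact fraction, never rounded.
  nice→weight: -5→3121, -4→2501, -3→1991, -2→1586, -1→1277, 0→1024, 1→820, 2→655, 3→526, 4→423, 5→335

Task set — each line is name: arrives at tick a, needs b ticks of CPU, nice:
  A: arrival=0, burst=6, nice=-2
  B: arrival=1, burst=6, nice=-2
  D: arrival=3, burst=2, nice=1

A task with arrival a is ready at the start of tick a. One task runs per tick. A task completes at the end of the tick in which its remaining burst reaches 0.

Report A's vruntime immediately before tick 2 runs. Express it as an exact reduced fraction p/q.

vruntime(A, start of tick 2) = 1024/793

t=0: vr[A=0] → run A
t=1: vr[A=512/793 B=512/793] → run A
t=2: vr[A=1024/793 B=512/793] → run B
t=3: vr[A=1024/793 B=1024/793 D=1024/793] → run A
t=4: vr[A=1536/793 B=1024/793 D=1024/793] → run B
t=5: vr[A=1536/793 B=1536/793 D=1024/793] → run D
t=6: vr[A=1536/793 B=1536/793 D=412928/162565] → run A
t=7: vr[A=2048/793 B=1536/793 D=412928/162565] → run B
t=8: vr[A=2048/793 B=2048/793 D=412928/162565] → run D
t=9: vr[A=2048/793 B=2048/793] → run A
t=10: vr[A=2560/793 B=2048/793] → run B
t=11: vr[A=2560/793 B=2560/793] → run A
t=12: vr[B=2560/793] → run B
t=13: vr[B=3072/793] → run B
t=14: (idle)
t=15: (idle)
t=16: (idle)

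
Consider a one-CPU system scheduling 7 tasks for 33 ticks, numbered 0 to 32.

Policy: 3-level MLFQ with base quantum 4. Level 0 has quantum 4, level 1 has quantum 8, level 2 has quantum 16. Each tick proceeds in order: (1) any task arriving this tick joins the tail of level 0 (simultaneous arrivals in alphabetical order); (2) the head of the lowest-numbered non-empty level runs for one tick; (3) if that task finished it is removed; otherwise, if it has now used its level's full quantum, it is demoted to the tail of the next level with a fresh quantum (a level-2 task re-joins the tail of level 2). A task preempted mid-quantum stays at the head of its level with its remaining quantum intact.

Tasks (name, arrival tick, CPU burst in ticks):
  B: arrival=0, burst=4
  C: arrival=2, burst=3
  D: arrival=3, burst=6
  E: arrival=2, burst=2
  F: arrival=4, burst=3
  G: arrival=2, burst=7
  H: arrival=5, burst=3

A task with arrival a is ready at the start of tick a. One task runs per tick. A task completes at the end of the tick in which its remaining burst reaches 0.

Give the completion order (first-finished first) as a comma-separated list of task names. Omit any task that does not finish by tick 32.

completion order = B, C, E, F, H, G, D

t=0: L0/L1/L2 = B/-/- → run B
t=1: L0/L1/L2 = B/-/- → run B
t=2: L0/L1/L2 = BCEG/-/- → run B
t=3: L0/L1/L2 = BCEGD/-/- → run B
t=4: L0/L1/L2 = CEGDF/-/- → run C
t=5: L0/L1/L2 = CEGDFH/-/- → run C
t=6: L0/L1/L2 = CEGDFH/-/- → run C
t=7: L0/L1/L2 = EGDFH/-/- → run E
t=8: L0/L1/L2 = EGDFH/-/- → run E
t=9: L0/L1/L2 = GDFH/-/- → run G
t=10: L0/L1/L2 = GDFH/-/- → run G
t=11: L0/L1/L2 = GDFH/-/- → run G
t=12: L0/L1/L2 = GDFH/-/- → run G
t=13: L0/L1/L2 = DFH/G/- → run D
t=14: L0/L1/L2 = DFH/G/- → run D
t=15: L0/L1/L2 = DFH/G/- → run D
t=16: L0/L1/L2 = DFH/G/- → run D
t=17: L0/L1/L2 = FH/GD/- → run F
t=18: L0/L1/L2 = FH/GD/- → run F
t=19: L0/L1/L2 = FH/GD/- → run F
t=20: L0/L1/L2 = H/GD/- → run H
t=21: L0/L1/L2 = H/GD/- → run H
t=22: L0/L1/L2 = H/GD/- → run H
t=23: L0/L1/L2 = -/GD/- → run G
t=24: L0/L1/L2 = -/GD/- → run G
t=25: L0/L1/L2 = -/GD/- → run G
t=26: L0/L1/L2 = -/D/- → run D
t=27: L0/L1/L2 = -/D/- → run D
t=28: (idle)
t=29: (idle)
t=30: (idle)
t=31: (idle)
t=32: (idle)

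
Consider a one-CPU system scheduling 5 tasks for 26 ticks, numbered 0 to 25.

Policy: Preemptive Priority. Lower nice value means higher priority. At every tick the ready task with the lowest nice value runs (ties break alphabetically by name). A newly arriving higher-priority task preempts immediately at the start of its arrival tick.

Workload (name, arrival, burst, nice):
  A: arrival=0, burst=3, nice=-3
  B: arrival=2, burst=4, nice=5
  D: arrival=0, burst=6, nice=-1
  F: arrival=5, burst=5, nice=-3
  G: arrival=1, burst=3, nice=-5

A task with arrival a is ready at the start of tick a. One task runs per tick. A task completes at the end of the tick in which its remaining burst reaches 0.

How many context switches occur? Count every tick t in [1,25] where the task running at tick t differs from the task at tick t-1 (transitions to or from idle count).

t=0: ready={A,D} → run A
t=1: ready={A,D,G} → run G
t=2: ready={A,B,D,G} → run G
t=3: ready={A,B,D,G} → run G
t=4: ready={A,B,D} → run A
t=5: ready={A,B,D,F} → run A
t=6: ready={B,D,F} → run F
t=7: ready={B,D,F} → run F
t=8: ready={B,D,F} → run F
t=9: ready={B,D,F} → run F
t=10: ready={B,D,F} → run F
t=11: ready={B,D} → run D
t=12: ready={B,D} → run D
t=13: ready={B,D} → run D
t=14: ready={B,D} → run D
t=15: ready={B,D} → run D
t=16: ready={B,D} → run D
t=17: ready={B} → run B
t=18: ready={B} → run B
t=19: ready={B} → run B
t=20: ready={B} → run B
t=21: (idle)
t=22: (idle)
t=23: (idle)
t=24: (idle)
t=25: (idle)

context switches = 6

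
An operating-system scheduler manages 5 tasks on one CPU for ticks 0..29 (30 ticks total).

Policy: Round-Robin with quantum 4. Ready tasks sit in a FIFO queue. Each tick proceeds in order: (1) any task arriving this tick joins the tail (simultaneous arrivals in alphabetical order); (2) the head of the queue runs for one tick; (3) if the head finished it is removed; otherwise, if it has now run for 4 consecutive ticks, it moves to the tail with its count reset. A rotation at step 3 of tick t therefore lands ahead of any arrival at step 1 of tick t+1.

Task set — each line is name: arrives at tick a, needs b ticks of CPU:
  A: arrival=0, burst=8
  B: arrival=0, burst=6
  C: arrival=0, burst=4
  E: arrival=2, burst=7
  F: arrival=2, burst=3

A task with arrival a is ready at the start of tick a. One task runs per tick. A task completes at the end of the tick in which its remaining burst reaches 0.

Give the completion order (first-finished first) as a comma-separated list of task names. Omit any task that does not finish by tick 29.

t=0: queue=[A,B,C] q_used=0 → run A
t=1: queue=[A,B,C] q_used=1 → run A
t=2: queue=[A,B,C,E,F] q_used=2 → run A
t=3: queue=[A,B,C,E,F] q_used=3 → run A
t=4: queue=[B,C,E,F,A] q_used=0 → run B
t=5: queue=[B,C,E,F,A] q_used=1 → run B
t=6: queue=[B,C,E,F,A] q_used=2 → run B
t=7: queue=[B,C,E,F,A] q_used=3 → run B
t=8: queue=[C,E,F,A,B] q_used=0 → run C
t=9: queue=[C,E,F,A,B] q_used=1 → run C
t=10: queue=[C,E,F,A,B] q_used=2 → run C
t=11: queue=[C,E,F,A,B] q_used=3 → run C
t=12: queue=[E,F,A,B] q_used=0 → run E
t=13: queue=[E,F,A,B] q_used=1 → run E
t=14: queue=[E,F,A,B] q_used=2 → run E
t=15: queue=[E,F,A,B] q_used=3 → run E
t=16: queue=[F,A,B,E] q_used=0 → run F
t=17: queue=[F,A,B,E] q_used=1 → run F
t=18: queue=[F,A,B,E] q_used=2 → run F
t=19: queue=[A,B,E] q_used=0 → run A
t=20: queue=[A,B,E] q_used=1 → run A
t=21: queue=[A,B,E] q_used=2 → run A
t=22: queue=[A,B,E] q_used=3 → run A
t=23: queue=[B,E] q_used=0 → run B
t=24: queue=[B,E] q_used=1 → run B
t=25: queue=[E] q_used=0 → run E
t=26: queue=[E] q_used=1 → run E
t=27: queue=[E] q_used=2 → run E
t=28: (idle)
t=29: (idle)

completion order = C, F, A, B, E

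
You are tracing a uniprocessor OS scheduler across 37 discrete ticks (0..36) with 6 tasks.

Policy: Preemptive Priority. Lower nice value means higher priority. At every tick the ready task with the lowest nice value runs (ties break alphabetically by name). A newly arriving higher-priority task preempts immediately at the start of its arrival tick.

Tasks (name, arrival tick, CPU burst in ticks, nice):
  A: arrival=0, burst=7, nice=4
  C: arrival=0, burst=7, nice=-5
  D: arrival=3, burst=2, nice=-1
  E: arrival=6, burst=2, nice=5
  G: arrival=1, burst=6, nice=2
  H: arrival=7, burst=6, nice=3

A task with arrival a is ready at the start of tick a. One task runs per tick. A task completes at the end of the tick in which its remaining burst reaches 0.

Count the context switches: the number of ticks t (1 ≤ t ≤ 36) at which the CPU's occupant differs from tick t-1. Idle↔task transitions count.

context switches = 6

t=0: ready={A,C} → run C
t=1: ready={A,C,G} → run C
t=2: ready={A,C,G} → run C
t=3: ready={A,C,D,G} → run C
t=4: ready={A,C,D,G} → run C
t=5: ready={A,C,D,G} → run C
t=6: ready={A,C,D,E,G} → run C
t=7: ready={A,D,E,G,H} → run D
t=8: ready={A,D,E,G,H} → run D
t=9: ready={A,E,G,H} → run G
t=10: ready={A,E,G,H} → run G
t=11: ready={A,E,G,H} → run G
t=12: ready={A,E,G,H} → run G
t=13: ready={A,E,G,H} → run G
t=14: ready={A,E,G,H} → run G
t=15: ready={A,E,H} → run H
t=16: ready={A,E,H} → run H
t=17: ready={A,E,H} → run H
t=18: ready={A,E,H} → run H
t=19: ready={A,E,H} → run H
t=20: ready={A,E,H} → run H
t=21: ready={A,E} → run A
t=22: ready={A,E} → run A
t=23: ready={A,E} → run A
t=24: ready={A,E} → run A
t=25: ready={A,E} → run A
t=26: ready={A,E} → run A
t=27: ready={A,E} → run A
t=28: ready={E} → run E
t=29: ready={E} → run E
t=30: (idle)
t=31: (idle)
t=32: (idle)
t=33: (idle)
t=34: (idle)
t=35: (idle)
t=36: (idle)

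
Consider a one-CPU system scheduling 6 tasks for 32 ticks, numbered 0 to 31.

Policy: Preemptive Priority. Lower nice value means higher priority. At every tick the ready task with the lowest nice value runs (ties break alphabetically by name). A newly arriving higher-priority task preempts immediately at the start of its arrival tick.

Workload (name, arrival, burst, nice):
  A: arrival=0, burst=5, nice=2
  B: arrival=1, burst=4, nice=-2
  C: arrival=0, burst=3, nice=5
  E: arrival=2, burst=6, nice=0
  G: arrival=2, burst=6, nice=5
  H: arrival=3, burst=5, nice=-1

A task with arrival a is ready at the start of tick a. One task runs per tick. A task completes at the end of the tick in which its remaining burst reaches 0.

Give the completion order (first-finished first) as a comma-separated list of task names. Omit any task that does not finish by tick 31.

t=0: ready={A,C} → run A
t=1: ready={A,B,C} → run B
t=2: ready={A,B,C,E,G} → run B
t=3: ready={A,B,C,E,G,H} → run B
t=4: ready={A,B,C,E,G,H} → run B
t=5: ready={A,C,E,G,H} → run H
t=6: ready={A,C,E,G,H} → run H
t=7: ready={A,C,E,G,H} → run H
t=8: ready={A,C,E,G,H} → run H
t=9: ready={A,C,E,G,H} → run H
t=10: ready={A,C,E,G} → run E
t=11: ready={A,C,E,G} → run E
t=12: ready={A,C,E,G} → run E
t=13: ready={A,C,E,G} → run E
t=14: ready={A,C,E,G} → run E
t=15: ready={A,C,E,G} → run E
t=16: ready={A,C,G} → run A
t=17: ready={A,C,G} → run A
t=18: ready={A,C,G} → run A
t=19: ready={A,C,G} → run A
t=20: ready={C,G} → run C
t=21: ready={C,G} → run C
t=22: ready={C,G} → run C
t=23: ready={G} → run G
t=24: ready={G} → run G
t=25: ready={G} → run G
t=26: ready={G} → run G
t=27: ready={G} → run G
t=28: ready={G} → run G
t=29: (idle)
t=30: (idle)
t=31: (idle)

completion order = B, H, E, A, C, G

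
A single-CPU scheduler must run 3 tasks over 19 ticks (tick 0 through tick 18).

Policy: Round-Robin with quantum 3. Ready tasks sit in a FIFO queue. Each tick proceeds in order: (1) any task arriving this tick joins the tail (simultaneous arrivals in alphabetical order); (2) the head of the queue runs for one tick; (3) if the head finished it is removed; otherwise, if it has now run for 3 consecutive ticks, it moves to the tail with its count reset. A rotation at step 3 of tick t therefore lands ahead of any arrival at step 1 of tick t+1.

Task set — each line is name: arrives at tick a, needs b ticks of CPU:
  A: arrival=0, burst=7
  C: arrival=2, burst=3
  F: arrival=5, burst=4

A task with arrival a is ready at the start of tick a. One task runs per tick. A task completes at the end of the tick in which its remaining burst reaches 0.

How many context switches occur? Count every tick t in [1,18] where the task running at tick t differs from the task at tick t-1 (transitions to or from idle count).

t=0: queue=[A] q_used=0 → run A
t=1: queue=[A] q_used=1 → run A
t=2: queue=[A,C] q_used=2 → run A
t=3: queue=[C,A] q_used=0 → run C
t=4: queue=[C,A] q_used=1 → run C
t=5: queue=[C,A,F] q_used=2 → run C
t=6: queue=[A,F] q_used=0 → run A
t=7: queue=[A,F] q_used=1 → run A
t=8: queue=[A,F] q_used=2 → run A
t=9: queue=[F,A] q_used=0 → run F
t=10: queue=[F,A] q_used=1 → run F
t=11: queue=[F,A] q_used=2 → run F
t=12: queue=[A,F] q_used=0 → run A
t=13: queue=[F] q_used=0 → run F
t=14: (idle)
t=15: (idle)
t=16: (idle)
t=17: (idle)
t=18: (idle)

context switches = 6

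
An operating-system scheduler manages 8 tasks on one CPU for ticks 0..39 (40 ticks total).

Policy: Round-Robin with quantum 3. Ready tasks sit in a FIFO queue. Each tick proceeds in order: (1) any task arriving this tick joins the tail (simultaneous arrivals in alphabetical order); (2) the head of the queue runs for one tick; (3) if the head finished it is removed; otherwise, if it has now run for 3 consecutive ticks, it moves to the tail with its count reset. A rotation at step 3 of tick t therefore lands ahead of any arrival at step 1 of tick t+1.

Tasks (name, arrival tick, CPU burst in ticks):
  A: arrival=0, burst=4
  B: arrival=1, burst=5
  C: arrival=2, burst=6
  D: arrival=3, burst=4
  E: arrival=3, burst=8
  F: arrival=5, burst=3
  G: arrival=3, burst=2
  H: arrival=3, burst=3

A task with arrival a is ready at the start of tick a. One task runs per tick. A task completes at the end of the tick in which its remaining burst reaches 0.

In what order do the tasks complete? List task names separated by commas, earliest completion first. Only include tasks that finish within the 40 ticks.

completion order = A, G, H, F, B, C, D, E

t=0: queue=[A] q_used=0 → run A
t=1: queue=[A,B] q_used=1 → run A
t=2: queue=[A,B,C] q_used=2 → run A
t=3: queue=[B,C,A,D,E,G,H] q_used=0 → run B
t=4: queue=[B,C,A,D,E,G,H] q_used=1 → run B
t=5: queue=[B,C,A,D,E,G,H,F] q_used=2 → run B
t=6: queue=[C,A,D,E,G,H,F,B] q_used=0 → run C
t=7: queue=[C,A,D,E,G,H,F,B] q_used=1 → run C
t=8: queue=[C,A,D,E,G,H,F,B] q_used=2 → run C
t=9: queue=[A,D,E,G,H,F,B,C] q_used=0 → run A
t=10: queue=[D,E,G,H,F,B,C] q_used=0 → run D
t=11: queue=[D,E,G,H,F,B,C] q_used=1 → run D
t=12: queue=[D,E,G,H,F,B,C] q_used=2 → run D
t=13: queue=[E,G,H,F,B,C,D] q_used=0 → run E
t=14: queue=[E,G,H,F,B,C,D] q_used=1 → run E
t=15: queue=[E,G,H,F,B,C,D] q_used=2 → run E
t=16: queue=[G,H,F,B,C,D,E] q_used=0 → run G
t=17: queue=[G,H,F,B,C,D,E] q_used=1 → run G
t=18: queue=[H,F,B,C,D,E] q_used=0 → run H
t=19: queue=[H,F,B,C,D,E] q_used=1 → run H
t=20: queue=[H,F,B,C,D,E] q_used=2 → run H
t=21: queue=[F,B,C,D,E] q_used=0 → run F
t=22: queue=[F,B,C,D,E] q_used=1 → run F
t=23: queue=[F,B,C,D,E] q_used=2 → run F
t=24: queue=[B,C,D,E] q_used=0 → run B
t=25: queue=[B,C,D,E] q_used=1 → run B
t=26: queue=[C,D,E] q_used=0 → run C
t=27: queue=[C,D,E] q_used=1 → run C
t=28: queue=[C,D,E] q_used=2 → run C
t=29: queue=[D,E] q_used=0 → run D
t=30: queue=[E] q_used=0 → run E
t=31: queue=[E] q_used=1 → run E
t=32: queue=[E] q_used=2 → run E
t=33: queue=[E] q_used=0 → run E
t=34: queue=[E] q_used=1 → run E
t=35: (idle)
t=36: (idle)
t=37: (idle)
t=38: (idle)
t=39: (idle)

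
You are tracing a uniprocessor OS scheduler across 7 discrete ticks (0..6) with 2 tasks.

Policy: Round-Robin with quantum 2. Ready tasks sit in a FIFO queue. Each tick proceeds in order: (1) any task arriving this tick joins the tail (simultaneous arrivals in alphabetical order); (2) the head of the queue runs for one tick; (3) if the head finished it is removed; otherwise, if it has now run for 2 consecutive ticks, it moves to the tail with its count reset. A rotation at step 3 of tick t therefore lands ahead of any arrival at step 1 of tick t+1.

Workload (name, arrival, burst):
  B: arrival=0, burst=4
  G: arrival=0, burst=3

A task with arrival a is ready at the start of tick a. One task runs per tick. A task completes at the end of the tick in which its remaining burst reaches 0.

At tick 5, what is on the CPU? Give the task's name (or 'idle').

t=0: queue=[B,G] q_used=0 → run B
t=1: queue=[B,G] q_used=1 → run B
t=2: queue=[G,B] q_used=0 → run G
t=3: queue=[G,B] q_used=1 → run G
t=4: queue=[B,G] q_used=0 → run B
t=5: queue=[B,G] q_used=1 → run B
t=6: queue=[G] q_used=0 → run G

running at tick 5 = B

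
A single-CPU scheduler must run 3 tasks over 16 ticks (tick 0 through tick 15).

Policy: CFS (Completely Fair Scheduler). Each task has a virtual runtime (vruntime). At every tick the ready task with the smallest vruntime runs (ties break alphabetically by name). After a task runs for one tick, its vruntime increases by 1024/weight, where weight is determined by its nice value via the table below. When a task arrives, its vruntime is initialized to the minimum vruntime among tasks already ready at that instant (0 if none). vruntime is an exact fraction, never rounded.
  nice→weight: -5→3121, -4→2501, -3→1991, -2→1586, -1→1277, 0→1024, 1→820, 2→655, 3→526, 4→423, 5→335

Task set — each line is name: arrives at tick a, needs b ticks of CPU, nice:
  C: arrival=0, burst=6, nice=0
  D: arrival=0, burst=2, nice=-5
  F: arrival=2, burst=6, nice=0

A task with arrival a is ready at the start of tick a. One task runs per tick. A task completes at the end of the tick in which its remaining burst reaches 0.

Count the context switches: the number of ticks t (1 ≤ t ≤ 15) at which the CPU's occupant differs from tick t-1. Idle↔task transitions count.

t=0: vr[C=0 D=0] → run C
t=1: vr[C=1 D=0] → run D
t=2: vr[C=1 D=1024/3121 F=1024/3121] → run D
t=3: vr[C=1 F=1024/3121] → run F
t=4: vr[C=1 F=4145/3121] → run C
t=5: vr[C=2 F=4145/3121] → run F
t=6: vr[C=2 F=7266/3121] → run C
t=7: vr[C=3 F=7266/3121] → run F
t=8: vr[C=3 F=10387/3121] → run C
t=9: vr[C=4 F=10387/3121] → run F
t=10: vr[C=4 F=13508/3121] → run C
t=11: vr[C=5 F=13508/3121] → run F
t=12: vr[C=5 F=16629/3121] → run C
t=13: vr[F=16629/3121] → run F
t=14: (idle)
t=15: (idle)

context switches = 13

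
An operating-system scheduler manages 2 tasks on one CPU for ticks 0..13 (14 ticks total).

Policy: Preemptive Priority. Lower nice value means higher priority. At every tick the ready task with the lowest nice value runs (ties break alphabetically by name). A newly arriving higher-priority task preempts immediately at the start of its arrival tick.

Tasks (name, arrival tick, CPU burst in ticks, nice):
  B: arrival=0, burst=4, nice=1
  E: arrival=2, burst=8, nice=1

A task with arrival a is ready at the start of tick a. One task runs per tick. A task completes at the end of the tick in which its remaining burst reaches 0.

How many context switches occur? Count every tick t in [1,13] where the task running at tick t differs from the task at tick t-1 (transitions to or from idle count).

context switches = 2

t=0: ready={B} → run B
t=1: ready={B} → run B
t=2: ready={B,E} → run B
t=3: ready={B,E} → run B
t=4: ready={E} → run E
t=5: ready={E} → run E
t=6: ready={E} → run E
t=7: ready={E} → run E
t=8: ready={E} → run E
t=9: ready={E} → run E
t=10: ready={E} → run E
t=11: ready={E} → run E
t=12: (idle)
t=13: (idle)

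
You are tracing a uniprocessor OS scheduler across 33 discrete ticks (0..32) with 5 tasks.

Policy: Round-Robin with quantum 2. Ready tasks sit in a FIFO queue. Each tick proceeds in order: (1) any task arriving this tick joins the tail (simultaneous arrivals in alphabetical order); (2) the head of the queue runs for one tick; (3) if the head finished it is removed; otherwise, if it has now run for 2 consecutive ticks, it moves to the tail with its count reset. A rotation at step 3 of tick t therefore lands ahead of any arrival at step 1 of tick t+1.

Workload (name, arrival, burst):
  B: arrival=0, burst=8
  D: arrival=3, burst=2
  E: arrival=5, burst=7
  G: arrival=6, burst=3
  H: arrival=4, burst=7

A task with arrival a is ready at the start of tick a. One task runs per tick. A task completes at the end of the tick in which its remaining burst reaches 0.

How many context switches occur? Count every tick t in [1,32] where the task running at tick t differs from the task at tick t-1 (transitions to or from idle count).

t=0: queue=[B] q_used=0 → run B
t=1: queue=[B] q_used=1 → run B
t=2: queue=[B] q_used=0 → run B
t=3: queue=[B,D] q_used=1 → run B
t=4: queue=[D,B,H] q_used=0 → run D
t=5: queue=[D,B,H,E] q_used=1 → run D
t=6: queue=[B,H,E,G] q_used=0 → run B
t=7: queue=[B,H,E,G] q_used=1 → run B
t=8: queue=[H,E,G,B] q_used=0 → run H
t=9: queue=[H,E,G,B] q_used=1 → run H
t=10: queue=[E,G,B,H] q_used=0 → run E
t=11: queue=[E,G,B,H] q_used=1 → run E
t=12: queue=[G,B,H,E] q_used=0 → run G
t=13: queue=[G,B,H,E] q_used=1 → run G
t=14: queue=[B,H,E,G] q_used=0 → run B
t=15: queue=[B,H,E,G] q_used=1 → run B
t=16: queue=[H,E,G] q_used=0 → run H
t=17: queue=[H,E,G] q_used=1 → run H
t=18: queue=[E,G,H] q_used=0 → run E
t=19: queue=[E,G,H] q_used=1 → run E
t=20: queue=[G,H,E] q_used=0 → run G
t=21: queue=[H,E] q_used=0 → run H
t=22: queue=[H,E] q_used=1 → run H
t=23: queue=[E,H] q_used=0 → run E
t=24: queue=[E,H] q_used=1 → run E
t=25: queue=[H,E] q_used=0 → run H
t=26: queue=[E] q_used=0 → run E
t=27: (idle)
t=28: (idle)
t=29: (idle)
t=30: (idle)
t=31: (idle)
t=32: (idle)

context switches = 14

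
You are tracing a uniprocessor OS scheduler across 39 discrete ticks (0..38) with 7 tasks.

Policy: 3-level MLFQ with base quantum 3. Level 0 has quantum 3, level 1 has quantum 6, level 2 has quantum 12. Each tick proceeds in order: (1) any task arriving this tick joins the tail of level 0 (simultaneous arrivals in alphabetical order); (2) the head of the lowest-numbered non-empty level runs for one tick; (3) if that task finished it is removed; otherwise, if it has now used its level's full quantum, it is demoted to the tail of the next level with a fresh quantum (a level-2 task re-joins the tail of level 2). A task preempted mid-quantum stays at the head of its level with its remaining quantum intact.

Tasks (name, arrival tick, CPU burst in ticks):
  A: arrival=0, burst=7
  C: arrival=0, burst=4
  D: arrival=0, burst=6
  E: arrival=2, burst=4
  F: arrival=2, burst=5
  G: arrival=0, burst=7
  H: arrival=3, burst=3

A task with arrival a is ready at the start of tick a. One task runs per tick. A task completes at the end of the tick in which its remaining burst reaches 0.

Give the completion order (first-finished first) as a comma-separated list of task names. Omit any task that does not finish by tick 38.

t=0: L0/L1/L2 = ACDG/-/- → run A
t=1: L0/L1/L2 = ACDG/-/- → run A
t=2: L0/L1/L2 = ACDGEF/-/- → run A
t=3: L0/L1/L2 = CDGEFH/A/- → run C
t=4: L0/L1/L2 = CDGEFH/A/- → run C
t=5: L0/L1/L2 = CDGEFH/A/- → run C
t=6: L0/L1/L2 = DGEFH/AC/- → run D
t=7: L0/L1/L2 = DGEFH/AC/- → run D
t=8: L0/L1/L2 = DGEFH/AC/- → run D
t=9: L0/L1/L2 = GEFH/ACD/- → run G
t=10: L0/L1/L2 = GEFH/ACD/- → run G
t=11: L0/L1/L2 = GEFH/ACD/- → run G
t=12: L0/L1/L2 = EFH/ACDG/- → run E
t=13: L0/L1/L2 = EFH/ACDG/- → run E
t=14: L0/L1/L2 = EFH/ACDG/- → run E
t=15: L0/L1/L2 = FH/ACDGE/- → run F
t=16: L0/L1/L2 = FH/ACDGE/- → run F
t=17: L0/L1/L2 = FH/ACDGE/- → run F
t=18: L0/L1/L2 = H/ACDGEF/- → run H
t=19: L0/L1/L2 = H/ACDGEF/- → run H
t=20: L0/L1/L2 = H/ACDGEF/- → run H
t=21: L0/L1/L2 = -/ACDGEF/- → run A
t=22: L0/L1/L2 = -/ACDGEF/- → run A
t=23: L0/L1/L2 = -/ACDGEF/- → run A
t=24: L0/L1/L2 = -/ACDGEF/- → run A
t=25: L0/L1/L2 = -/CDGEF/- → run C
t=26: L0/L1/L2 = -/DGEF/- → run D
t=27: L0/L1/L2 = -/DGEF/- → run D
t=28: L0/L1/L2 = -/DGEF/- → run D
t=29: L0/L1/L2 = -/GEF/- → run G
t=30: L0/L1/L2 = -/GEF/- → run G
t=31: L0/L1/L2 = -/GEF/- → run G
t=32: L0/L1/L2 = -/GEF/- → run G
t=33: L0/L1/L2 = -/EF/- → run E
t=34: L0/L1/L2 = -/F/- → run F
t=35: L0/L1/L2 = -/F/- → run F
t=36: (idle)
t=37: (idle)
t=38: (idle)

completion order = H, A, C, D, G, E, F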